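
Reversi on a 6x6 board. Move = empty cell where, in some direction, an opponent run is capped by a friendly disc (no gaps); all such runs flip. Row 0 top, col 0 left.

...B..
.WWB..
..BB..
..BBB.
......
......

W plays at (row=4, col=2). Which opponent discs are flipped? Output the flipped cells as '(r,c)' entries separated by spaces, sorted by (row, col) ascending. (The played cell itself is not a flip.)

Dir NW: first cell '.' (not opp) -> no flip
Dir N: opp run (3,2) (2,2) capped by W -> flip
Dir NE: opp run (3,3), next='.' -> no flip
Dir W: first cell '.' (not opp) -> no flip
Dir E: first cell '.' (not opp) -> no flip
Dir SW: first cell '.' (not opp) -> no flip
Dir S: first cell '.' (not opp) -> no flip
Dir SE: first cell '.' (not opp) -> no flip

Answer: (2,2) (3,2)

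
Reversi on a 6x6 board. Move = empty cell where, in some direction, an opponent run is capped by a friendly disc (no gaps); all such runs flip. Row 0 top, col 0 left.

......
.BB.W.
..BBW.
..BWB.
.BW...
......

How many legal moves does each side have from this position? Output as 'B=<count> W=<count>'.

-- B to move --
(0,3): no bracket -> illegal
(0,4): flips 2 -> legal
(0,5): flips 1 -> legal
(1,3): no bracket -> illegal
(1,5): no bracket -> illegal
(2,5): flips 1 -> legal
(3,1): no bracket -> illegal
(3,5): no bracket -> illegal
(4,3): flips 2 -> legal
(4,4): flips 1 -> legal
(5,1): no bracket -> illegal
(5,2): flips 1 -> legal
(5,3): no bracket -> illegal
B mobility = 6
-- W to move --
(0,0): flips 2 -> legal
(0,1): no bracket -> illegal
(0,2): flips 3 -> legal
(0,3): no bracket -> illegal
(1,0): no bracket -> illegal
(1,3): flips 1 -> legal
(2,0): no bracket -> illegal
(2,1): flips 2 -> legal
(2,5): no bracket -> illegal
(3,0): no bracket -> illegal
(3,1): flips 1 -> legal
(3,5): flips 1 -> legal
(4,0): flips 1 -> legal
(4,3): no bracket -> illegal
(4,4): flips 1 -> legal
(4,5): no bracket -> illegal
(5,0): flips 3 -> legal
(5,1): no bracket -> illegal
(5,2): no bracket -> illegal
W mobility = 9

Answer: B=6 W=9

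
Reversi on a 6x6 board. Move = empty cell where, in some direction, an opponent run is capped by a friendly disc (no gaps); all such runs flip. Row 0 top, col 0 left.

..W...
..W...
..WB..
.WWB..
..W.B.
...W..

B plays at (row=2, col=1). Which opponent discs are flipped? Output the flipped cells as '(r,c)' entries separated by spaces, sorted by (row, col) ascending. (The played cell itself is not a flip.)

Dir NW: first cell '.' (not opp) -> no flip
Dir N: first cell '.' (not opp) -> no flip
Dir NE: opp run (1,2), next='.' -> no flip
Dir W: first cell '.' (not opp) -> no flip
Dir E: opp run (2,2) capped by B -> flip
Dir SW: first cell '.' (not opp) -> no flip
Dir S: opp run (3,1), next='.' -> no flip
Dir SE: opp run (3,2), next='.' -> no flip

Answer: (2,2)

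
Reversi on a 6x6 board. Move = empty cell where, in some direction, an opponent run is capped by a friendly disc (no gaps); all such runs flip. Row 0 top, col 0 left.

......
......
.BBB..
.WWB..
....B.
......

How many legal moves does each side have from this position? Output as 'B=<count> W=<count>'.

-- B to move --
(2,0): no bracket -> illegal
(3,0): flips 2 -> legal
(4,0): flips 1 -> legal
(4,1): flips 2 -> legal
(4,2): flips 1 -> legal
(4,3): flips 1 -> legal
B mobility = 5
-- W to move --
(1,0): flips 1 -> legal
(1,1): flips 1 -> legal
(1,2): flips 1 -> legal
(1,3): flips 1 -> legal
(1,4): flips 1 -> legal
(2,0): no bracket -> illegal
(2,4): no bracket -> illegal
(3,0): no bracket -> illegal
(3,4): flips 1 -> legal
(3,5): no bracket -> illegal
(4,2): no bracket -> illegal
(4,3): no bracket -> illegal
(4,5): no bracket -> illegal
(5,3): no bracket -> illegal
(5,4): no bracket -> illegal
(5,5): no bracket -> illegal
W mobility = 6

Answer: B=5 W=6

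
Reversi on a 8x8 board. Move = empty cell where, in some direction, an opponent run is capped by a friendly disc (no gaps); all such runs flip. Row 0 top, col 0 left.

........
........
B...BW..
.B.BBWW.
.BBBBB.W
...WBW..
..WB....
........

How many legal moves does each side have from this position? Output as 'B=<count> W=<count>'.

Answer: B=13 W=8

Derivation:
-- B to move --
(1,4): no bracket -> illegal
(1,5): flips 2 -> legal
(1,6): flips 1 -> legal
(2,6): flips 2 -> legal
(2,7): flips 1 -> legal
(3,7): flips 2 -> legal
(4,6): flips 1 -> legal
(5,1): no bracket -> illegal
(5,2): flips 1 -> legal
(5,6): flips 1 -> legal
(5,7): no bracket -> illegal
(6,1): flips 1 -> legal
(6,4): flips 1 -> legal
(6,5): flips 1 -> legal
(6,6): flips 1 -> legal
(7,1): flips 2 -> legal
(7,2): no bracket -> illegal
(7,3): no bracket -> illegal
B mobility = 13
-- W to move --
(1,0): no bracket -> illegal
(1,1): no bracket -> illegal
(1,3): flips 1 -> legal
(1,4): no bracket -> illegal
(1,5): no bracket -> illegal
(2,1): no bracket -> illegal
(2,2): flips 2 -> legal
(2,3): flips 3 -> legal
(3,0): no bracket -> illegal
(3,2): flips 2 -> legal
(4,0): no bracket -> illegal
(4,6): no bracket -> illegal
(5,0): no bracket -> illegal
(5,1): no bracket -> illegal
(5,2): flips 2 -> legal
(5,6): no bracket -> illegal
(6,4): flips 1 -> legal
(6,5): no bracket -> illegal
(7,2): flips 3 -> legal
(7,3): flips 1 -> legal
(7,4): no bracket -> illegal
W mobility = 8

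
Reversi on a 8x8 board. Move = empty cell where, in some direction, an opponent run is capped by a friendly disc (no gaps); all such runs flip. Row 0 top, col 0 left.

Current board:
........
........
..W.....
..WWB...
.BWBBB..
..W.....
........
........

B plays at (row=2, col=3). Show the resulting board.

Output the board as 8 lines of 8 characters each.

Answer: ........
........
..WB....
..BBB...
.BWBBB..
..W.....
........
........

Derivation:
Place B at (2,3); scan 8 dirs for brackets.
Dir NW: first cell '.' (not opp) -> no flip
Dir N: first cell '.' (not opp) -> no flip
Dir NE: first cell '.' (not opp) -> no flip
Dir W: opp run (2,2), next='.' -> no flip
Dir E: first cell '.' (not opp) -> no flip
Dir SW: opp run (3,2) capped by B -> flip
Dir S: opp run (3,3) capped by B -> flip
Dir SE: first cell 'B' (not opp) -> no flip
All flips: (3,2) (3,3)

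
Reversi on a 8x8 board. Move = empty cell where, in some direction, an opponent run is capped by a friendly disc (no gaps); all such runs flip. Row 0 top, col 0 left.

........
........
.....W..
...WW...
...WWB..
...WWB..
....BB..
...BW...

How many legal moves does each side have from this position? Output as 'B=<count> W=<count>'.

Answer: B=8 W=7

Derivation:
-- B to move --
(1,4): no bracket -> illegal
(1,5): no bracket -> illegal
(1,6): no bracket -> illegal
(2,2): flips 2 -> legal
(2,3): flips 1 -> legal
(2,4): flips 3 -> legal
(2,6): no bracket -> illegal
(3,2): flips 2 -> legal
(3,5): no bracket -> illegal
(3,6): no bracket -> illegal
(4,2): flips 3 -> legal
(5,2): flips 2 -> legal
(6,2): no bracket -> illegal
(6,3): flips 1 -> legal
(7,5): flips 1 -> legal
B mobility = 8
-- W to move --
(3,5): no bracket -> illegal
(3,6): flips 1 -> legal
(4,6): flips 1 -> legal
(5,6): flips 3 -> legal
(6,2): no bracket -> illegal
(6,3): no bracket -> illegal
(6,6): flips 1 -> legal
(7,2): flips 1 -> legal
(7,5): flips 1 -> legal
(7,6): flips 1 -> legal
W mobility = 7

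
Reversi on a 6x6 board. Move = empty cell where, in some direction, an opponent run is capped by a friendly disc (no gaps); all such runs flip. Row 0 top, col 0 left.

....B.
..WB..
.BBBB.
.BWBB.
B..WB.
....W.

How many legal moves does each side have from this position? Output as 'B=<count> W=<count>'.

-- B to move --
(0,1): flips 1 -> legal
(0,2): flips 1 -> legal
(0,3): flips 1 -> legal
(1,1): flips 1 -> legal
(4,1): flips 1 -> legal
(4,2): flips 2 -> legal
(4,5): no bracket -> illegal
(5,2): flips 1 -> legal
(5,3): flips 1 -> legal
(5,5): no bracket -> illegal
B mobility = 8
-- W to move --
(0,2): no bracket -> illegal
(0,3): flips 3 -> legal
(0,5): no bracket -> illegal
(1,0): flips 1 -> legal
(1,1): no bracket -> illegal
(1,4): flips 5 -> legal
(1,5): no bracket -> illegal
(2,0): no bracket -> illegal
(2,5): flips 1 -> legal
(3,0): flips 2 -> legal
(3,5): flips 2 -> legal
(4,1): no bracket -> illegal
(4,2): no bracket -> illegal
(4,5): flips 3 -> legal
(5,0): no bracket -> illegal
(5,1): no bracket -> illegal
(5,3): no bracket -> illegal
(5,5): no bracket -> illegal
W mobility = 7

Answer: B=8 W=7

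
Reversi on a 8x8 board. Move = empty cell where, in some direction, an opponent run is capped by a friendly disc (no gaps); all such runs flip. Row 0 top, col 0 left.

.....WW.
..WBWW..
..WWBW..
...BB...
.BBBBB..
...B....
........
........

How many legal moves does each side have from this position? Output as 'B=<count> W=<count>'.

-- B to move --
(0,1): flips 2 -> legal
(0,2): no bracket -> illegal
(0,3): no bracket -> illegal
(0,4): flips 1 -> legal
(0,7): no bracket -> illegal
(1,1): flips 2 -> legal
(1,6): flips 3 -> legal
(1,7): no bracket -> illegal
(2,1): flips 2 -> legal
(2,6): flips 1 -> legal
(3,1): flips 1 -> legal
(3,2): no bracket -> illegal
(3,5): no bracket -> illegal
(3,6): no bracket -> illegal
B mobility = 7
-- W to move --
(0,2): no bracket -> illegal
(0,3): flips 1 -> legal
(0,4): flips 1 -> legal
(3,0): no bracket -> illegal
(3,1): no bracket -> illegal
(3,2): no bracket -> illegal
(3,5): no bracket -> illegal
(3,6): no bracket -> illegal
(4,0): no bracket -> illegal
(4,6): no bracket -> illegal
(5,0): no bracket -> illegal
(5,1): flips 3 -> legal
(5,2): flips 2 -> legal
(5,4): flips 3 -> legal
(5,5): flips 2 -> legal
(5,6): flips 2 -> legal
(6,2): no bracket -> illegal
(6,3): flips 3 -> legal
(6,4): no bracket -> illegal
W mobility = 8

Answer: B=7 W=8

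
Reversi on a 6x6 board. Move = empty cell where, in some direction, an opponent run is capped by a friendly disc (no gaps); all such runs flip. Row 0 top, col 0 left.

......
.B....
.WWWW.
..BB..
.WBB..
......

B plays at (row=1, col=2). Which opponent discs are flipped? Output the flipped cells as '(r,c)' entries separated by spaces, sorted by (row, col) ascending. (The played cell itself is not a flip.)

Dir NW: first cell '.' (not opp) -> no flip
Dir N: first cell '.' (not opp) -> no flip
Dir NE: first cell '.' (not opp) -> no flip
Dir W: first cell 'B' (not opp) -> no flip
Dir E: first cell '.' (not opp) -> no flip
Dir SW: opp run (2,1), next='.' -> no flip
Dir S: opp run (2,2) capped by B -> flip
Dir SE: opp run (2,3), next='.' -> no flip

Answer: (2,2)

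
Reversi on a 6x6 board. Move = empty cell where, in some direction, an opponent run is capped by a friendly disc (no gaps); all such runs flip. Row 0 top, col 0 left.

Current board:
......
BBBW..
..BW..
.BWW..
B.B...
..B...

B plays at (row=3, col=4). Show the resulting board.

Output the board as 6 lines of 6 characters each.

Answer: ......
BBBW..
..BB..
.BBBB.
B.B...
..B...

Derivation:
Place B at (3,4); scan 8 dirs for brackets.
Dir NW: opp run (2,3) capped by B -> flip
Dir N: first cell '.' (not opp) -> no flip
Dir NE: first cell '.' (not opp) -> no flip
Dir W: opp run (3,3) (3,2) capped by B -> flip
Dir E: first cell '.' (not opp) -> no flip
Dir SW: first cell '.' (not opp) -> no flip
Dir S: first cell '.' (not opp) -> no flip
Dir SE: first cell '.' (not opp) -> no flip
All flips: (2,3) (3,2) (3,3)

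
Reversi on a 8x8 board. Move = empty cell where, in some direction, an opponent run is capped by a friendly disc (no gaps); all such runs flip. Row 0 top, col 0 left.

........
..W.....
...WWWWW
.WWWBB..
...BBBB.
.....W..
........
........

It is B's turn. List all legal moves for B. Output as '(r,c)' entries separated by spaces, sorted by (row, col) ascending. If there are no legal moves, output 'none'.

Answer: (0,1) (1,3) (1,4) (1,5) (1,6) (1,7) (2,1) (2,2) (3,0) (6,4) (6,5) (6,6)

Derivation:
(0,1): flips 2 -> legal
(0,2): no bracket -> illegal
(0,3): no bracket -> illegal
(1,1): no bracket -> illegal
(1,3): flips 3 -> legal
(1,4): flips 1 -> legal
(1,5): flips 1 -> legal
(1,6): flips 1 -> legal
(1,7): flips 1 -> legal
(2,0): no bracket -> illegal
(2,1): flips 1 -> legal
(2,2): flips 1 -> legal
(3,0): flips 3 -> legal
(3,6): no bracket -> illegal
(3,7): no bracket -> illegal
(4,0): no bracket -> illegal
(4,1): no bracket -> illegal
(4,2): no bracket -> illegal
(5,4): no bracket -> illegal
(5,6): no bracket -> illegal
(6,4): flips 1 -> legal
(6,5): flips 1 -> legal
(6,6): flips 1 -> legal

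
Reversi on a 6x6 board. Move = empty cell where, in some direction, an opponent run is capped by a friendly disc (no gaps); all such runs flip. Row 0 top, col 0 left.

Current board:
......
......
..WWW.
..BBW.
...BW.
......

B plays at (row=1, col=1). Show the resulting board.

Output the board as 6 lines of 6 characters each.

Place B at (1,1); scan 8 dirs for brackets.
Dir NW: first cell '.' (not opp) -> no flip
Dir N: first cell '.' (not opp) -> no flip
Dir NE: first cell '.' (not opp) -> no flip
Dir W: first cell '.' (not opp) -> no flip
Dir E: first cell '.' (not opp) -> no flip
Dir SW: first cell '.' (not opp) -> no flip
Dir S: first cell '.' (not opp) -> no flip
Dir SE: opp run (2,2) capped by B -> flip
All flips: (2,2)

Answer: ......
.B....
..BWW.
..BBW.
...BW.
......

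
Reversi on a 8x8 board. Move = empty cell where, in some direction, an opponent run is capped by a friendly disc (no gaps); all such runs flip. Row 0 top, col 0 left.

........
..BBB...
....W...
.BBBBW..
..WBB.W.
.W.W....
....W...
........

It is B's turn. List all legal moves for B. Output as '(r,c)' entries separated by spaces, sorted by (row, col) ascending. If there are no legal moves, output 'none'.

Answer: (1,5) (2,6) (3,6) (4,1) (5,2) (5,7) (6,0) (6,2) (6,3) (7,5)

Derivation:
(1,5): flips 1 -> legal
(2,3): no bracket -> illegal
(2,5): no bracket -> illegal
(2,6): flips 1 -> legal
(3,6): flips 1 -> legal
(3,7): no bracket -> illegal
(4,0): no bracket -> illegal
(4,1): flips 1 -> legal
(4,5): no bracket -> illegal
(4,7): no bracket -> illegal
(5,0): no bracket -> illegal
(5,2): flips 1 -> legal
(5,4): no bracket -> illegal
(5,5): no bracket -> illegal
(5,6): no bracket -> illegal
(5,7): flips 3 -> legal
(6,0): flips 2 -> legal
(6,1): no bracket -> illegal
(6,2): flips 1 -> legal
(6,3): flips 1 -> legal
(6,5): no bracket -> illegal
(7,3): no bracket -> illegal
(7,4): no bracket -> illegal
(7,5): flips 3 -> legal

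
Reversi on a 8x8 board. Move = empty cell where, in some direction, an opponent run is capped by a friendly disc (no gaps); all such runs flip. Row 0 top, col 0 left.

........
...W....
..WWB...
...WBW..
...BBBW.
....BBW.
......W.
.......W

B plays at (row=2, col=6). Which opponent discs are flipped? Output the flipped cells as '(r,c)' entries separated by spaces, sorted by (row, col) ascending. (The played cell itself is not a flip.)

Answer: (3,5)

Derivation:
Dir NW: first cell '.' (not opp) -> no flip
Dir N: first cell '.' (not opp) -> no flip
Dir NE: first cell '.' (not opp) -> no flip
Dir W: first cell '.' (not opp) -> no flip
Dir E: first cell '.' (not opp) -> no flip
Dir SW: opp run (3,5) capped by B -> flip
Dir S: first cell '.' (not opp) -> no flip
Dir SE: first cell '.' (not opp) -> no flip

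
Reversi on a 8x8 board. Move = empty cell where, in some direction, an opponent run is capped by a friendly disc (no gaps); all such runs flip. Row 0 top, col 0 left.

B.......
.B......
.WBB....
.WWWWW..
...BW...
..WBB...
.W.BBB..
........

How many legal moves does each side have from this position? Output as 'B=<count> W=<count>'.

Answer: B=12 W=11

Derivation:
-- B to move --
(1,0): flips 2 -> legal
(1,2): no bracket -> illegal
(2,0): flips 1 -> legal
(2,4): flips 2 -> legal
(2,5): flips 1 -> legal
(2,6): flips 2 -> legal
(3,0): no bracket -> illegal
(3,6): no bracket -> illegal
(4,0): flips 1 -> legal
(4,1): flips 4 -> legal
(4,2): flips 1 -> legal
(4,5): flips 2 -> legal
(4,6): no bracket -> illegal
(5,0): no bracket -> illegal
(5,1): flips 1 -> legal
(5,5): flips 2 -> legal
(6,0): no bracket -> illegal
(6,2): no bracket -> illegal
(7,0): flips 2 -> legal
(7,1): no bracket -> illegal
(7,2): no bracket -> illegal
B mobility = 12
-- W to move --
(0,1): flips 1 -> legal
(0,2): no bracket -> illegal
(1,0): no bracket -> illegal
(1,2): flips 2 -> legal
(1,3): flips 2 -> legal
(1,4): flips 1 -> legal
(2,0): no bracket -> illegal
(2,4): flips 2 -> legal
(4,2): flips 1 -> legal
(4,5): no bracket -> illegal
(5,5): flips 2 -> legal
(5,6): no bracket -> illegal
(6,2): flips 1 -> legal
(6,6): no bracket -> illegal
(7,2): no bracket -> illegal
(7,3): flips 3 -> legal
(7,4): flips 3 -> legal
(7,5): no bracket -> illegal
(7,6): flips 3 -> legal
W mobility = 11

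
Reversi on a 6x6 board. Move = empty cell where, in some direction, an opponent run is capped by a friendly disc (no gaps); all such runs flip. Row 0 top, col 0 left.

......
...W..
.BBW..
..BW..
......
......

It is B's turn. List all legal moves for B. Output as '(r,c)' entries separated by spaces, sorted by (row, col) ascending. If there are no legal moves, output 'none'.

Answer: (0,4) (1,4) (2,4) (3,4) (4,4)

Derivation:
(0,2): no bracket -> illegal
(0,3): no bracket -> illegal
(0,4): flips 1 -> legal
(1,2): no bracket -> illegal
(1,4): flips 1 -> legal
(2,4): flips 1 -> legal
(3,4): flips 1 -> legal
(4,2): no bracket -> illegal
(4,3): no bracket -> illegal
(4,4): flips 1 -> legal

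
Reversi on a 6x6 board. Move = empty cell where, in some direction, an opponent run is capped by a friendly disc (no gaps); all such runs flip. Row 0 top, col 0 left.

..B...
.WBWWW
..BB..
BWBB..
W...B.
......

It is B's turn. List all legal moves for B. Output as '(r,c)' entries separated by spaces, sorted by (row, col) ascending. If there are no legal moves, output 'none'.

Answer: (0,0) (0,3) (0,4) (0,5) (1,0) (2,0) (2,4) (5,0)

Derivation:
(0,0): flips 1 -> legal
(0,1): no bracket -> illegal
(0,3): flips 1 -> legal
(0,4): flips 1 -> legal
(0,5): flips 1 -> legal
(1,0): flips 1 -> legal
(2,0): flips 1 -> legal
(2,1): no bracket -> illegal
(2,4): flips 1 -> legal
(2,5): no bracket -> illegal
(4,1): no bracket -> illegal
(4,2): no bracket -> illegal
(5,0): flips 1 -> legal
(5,1): no bracket -> illegal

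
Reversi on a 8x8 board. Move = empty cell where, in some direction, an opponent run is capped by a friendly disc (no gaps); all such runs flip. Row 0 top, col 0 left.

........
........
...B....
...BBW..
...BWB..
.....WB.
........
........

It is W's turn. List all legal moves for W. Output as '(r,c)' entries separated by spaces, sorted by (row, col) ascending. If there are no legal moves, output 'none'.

(1,2): no bracket -> illegal
(1,3): no bracket -> illegal
(1,4): no bracket -> illegal
(2,2): flips 1 -> legal
(2,4): flips 1 -> legal
(2,5): no bracket -> illegal
(3,2): flips 2 -> legal
(3,6): no bracket -> illegal
(4,2): flips 1 -> legal
(4,6): flips 1 -> legal
(4,7): no bracket -> illegal
(5,2): no bracket -> illegal
(5,3): no bracket -> illegal
(5,4): no bracket -> illegal
(5,7): flips 1 -> legal
(6,5): no bracket -> illegal
(6,6): no bracket -> illegal
(6,7): no bracket -> illegal

Answer: (2,2) (2,4) (3,2) (4,2) (4,6) (5,7)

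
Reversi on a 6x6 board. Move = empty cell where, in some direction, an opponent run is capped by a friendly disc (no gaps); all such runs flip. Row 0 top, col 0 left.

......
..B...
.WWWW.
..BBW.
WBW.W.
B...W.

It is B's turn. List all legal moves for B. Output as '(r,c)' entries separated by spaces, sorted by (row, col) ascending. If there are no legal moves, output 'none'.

Answer: (1,0) (1,1) (1,3) (1,4) (1,5) (3,0) (3,5) (4,3) (4,5) (5,1) (5,2) (5,5)

Derivation:
(1,0): flips 1 -> legal
(1,1): flips 1 -> legal
(1,3): flips 1 -> legal
(1,4): flips 1 -> legal
(1,5): flips 1 -> legal
(2,0): no bracket -> illegal
(2,5): no bracket -> illegal
(3,0): flips 2 -> legal
(3,1): no bracket -> illegal
(3,5): flips 1 -> legal
(4,3): flips 1 -> legal
(4,5): flips 2 -> legal
(5,1): flips 1 -> legal
(5,2): flips 1 -> legal
(5,3): no bracket -> illegal
(5,5): flips 1 -> legal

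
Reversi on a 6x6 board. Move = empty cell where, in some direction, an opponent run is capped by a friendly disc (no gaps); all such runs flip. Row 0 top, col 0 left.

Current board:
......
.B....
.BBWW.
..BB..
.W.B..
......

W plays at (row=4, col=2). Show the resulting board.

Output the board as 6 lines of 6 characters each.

Answer: ......
.B....
.BBWW.
..BW..
.WWB..
......

Derivation:
Place W at (4,2); scan 8 dirs for brackets.
Dir NW: first cell '.' (not opp) -> no flip
Dir N: opp run (3,2) (2,2), next='.' -> no flip
Dir NE: opp run (3,3) capped by W -> flip
Dir W: first cell 'W' (not opp) -> no flip
Dir E: opp run (4,3), next='.' -> no flip
Dir SW: first cell '.' (not opp) -> no flip
Dir S: first cell '.' (not opp) -> no flip
Dir SE: first cell '.' (not opp) -> no flip
All flips: (3,3)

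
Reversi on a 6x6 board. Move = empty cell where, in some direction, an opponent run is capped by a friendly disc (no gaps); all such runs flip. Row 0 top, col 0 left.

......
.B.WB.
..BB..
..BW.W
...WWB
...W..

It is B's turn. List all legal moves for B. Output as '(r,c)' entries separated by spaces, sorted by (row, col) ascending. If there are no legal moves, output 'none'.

Answer: (0,3) (0,4) (1,2) (2,5) (3,4) (4,2) (5,4) (5,5)

Derivation:
(0,2): no bracket -> illegal
(0,3): flips 1 -> legal
(0,4): flips 1 -> legal
(1,2): flips 1 -> legal
(2,4): no bracket -> illegal
(2,5): flips 1 -> legal
(3,4): flips 1 -> legal
(4,2): flips 2 -> legal
(5,2): no bracket -> illegal
(5,4): flips 1 -> legal
(5,5): flips 2 -> legal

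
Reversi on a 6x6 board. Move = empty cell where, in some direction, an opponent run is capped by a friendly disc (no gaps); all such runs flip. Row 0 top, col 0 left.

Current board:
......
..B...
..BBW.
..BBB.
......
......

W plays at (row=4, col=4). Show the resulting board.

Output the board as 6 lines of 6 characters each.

Place W at (4,4); scan 8 dirs for brackets.
Dir NW: opp run (3,3) (2,2), next='.' -> no flip
Dir N: opp run (3,4) capped by W -> flip
Dir NE: first cell '.' (not opp) -> no flip
Dir W: first cell '.' (not opp) -> no flip
Dir E: first cell '.' (not opp) -> no flip
Dir SW: first cell '.' (not opp) -> no flip
Dir S: first cell '.' (not opp) -> no flip
Dir SE: first cell '.' (not opp) -> no flip
All flips: (3,4)

Answer: ......
..B...
..BBW.
..BBW.
....W.
......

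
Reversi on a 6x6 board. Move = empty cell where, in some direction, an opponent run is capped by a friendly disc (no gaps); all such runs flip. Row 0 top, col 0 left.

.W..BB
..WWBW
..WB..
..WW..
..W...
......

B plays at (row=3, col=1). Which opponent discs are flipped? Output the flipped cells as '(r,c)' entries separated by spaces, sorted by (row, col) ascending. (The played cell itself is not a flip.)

Dir NW: first cell '.' (not opp) -> no flip
Dir N: first cell '.' (not opp) -> no flip
Dir NE: opp run (2,2) (1,3) capped by B -> flip
Dir W: first cell '.' (not opp) -> no flip
Dir E: opp run (3,2) (3,3), next='.' -> no flip
Dir SW: first cell '.' (not opp) -> no flip
Dir S: first cell '.' (not opp) -> no flip
Dir SE: opp run (4,2), next='.' -> no flip

Answer: (1,3) (2,2)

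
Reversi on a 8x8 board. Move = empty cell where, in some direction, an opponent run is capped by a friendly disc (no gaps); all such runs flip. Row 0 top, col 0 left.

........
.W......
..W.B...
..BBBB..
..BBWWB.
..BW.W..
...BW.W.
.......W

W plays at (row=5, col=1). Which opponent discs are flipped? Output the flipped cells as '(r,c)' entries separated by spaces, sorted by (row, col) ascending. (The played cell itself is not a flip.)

Dir NW: first cell '.' (not opp) -> no flip
Dir N: first cell '.' (not opp) -> no flip
Dir NE: opp run (4,2) (3,3) (2,4), next='.' -> no flip
Dir W: first cell '.' (not opp) -> no flip
Dir E: opp run (5,2) capped by W -> flip
Dir SW: first cell '.' (not opp) -> no flip
Dir S: first cell '.' (not opp) -> no flip
Dir SE: first cell '.' (not opp) -> no flip

Answer: (5,2)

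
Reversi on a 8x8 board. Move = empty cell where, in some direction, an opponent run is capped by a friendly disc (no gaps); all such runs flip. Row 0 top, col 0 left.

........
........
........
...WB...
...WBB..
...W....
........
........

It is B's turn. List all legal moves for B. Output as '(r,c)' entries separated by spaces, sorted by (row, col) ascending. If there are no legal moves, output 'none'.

Answer: (2,2) (3,2) (4,2) (5,2) (6,2)

Derivation:
(2,2): flips 1 -> legal
(2,3): no bracket -> illegal
(2,4): no bracket -> illegal
(3,2): flips 1 -> legal
(4,2): flips 1 -> legal
(5,2): flips 1 -> legal
(5,4): no bracket -> illegal
(6,2): flips 1 -> legal
(6,3): no bracket -> illegal
(6,4): no bracket -> illegal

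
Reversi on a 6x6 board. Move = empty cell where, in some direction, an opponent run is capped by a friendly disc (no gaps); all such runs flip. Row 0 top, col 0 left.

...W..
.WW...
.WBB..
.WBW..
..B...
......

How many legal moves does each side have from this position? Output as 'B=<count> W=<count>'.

-- B to move --
(0,0): flips 1 -> legal
(0,1): flips 1 -> legal
(0,2): flips 1 -> legal
(0,4): no bracket -> illegal
(1,0): flips 1 -> legal
(1,3): no bracket -> illegal
(1,4): no bracket -> illegal
(2,0): flips 2 -> legal
(2,4): flips 1 -> legal
(3,0): flips 1 -> legal
(3,4): flips 1 -> legal
(4,0): flips 1 -> legal
(4,1): no bracket -> illegal
(4,3): flips 1 -> legal
(4,4): flips 1 -> legal
B mobility = 11
-- W to move --
(1,3): flips 2 -> legal
(1,4): no bracket -> illegal
(2,4): flips 2 -> legal
(3,4): flips 1 -> legal
(4,1): no bracket -> illegal
(4,3): flips 1 -> legal
(5,1): flips 1 -> legal
(5,2): flips 3 -> legal
(5,3): flips 1 -> legal
W mobility = 7

Answer: B=11 W=7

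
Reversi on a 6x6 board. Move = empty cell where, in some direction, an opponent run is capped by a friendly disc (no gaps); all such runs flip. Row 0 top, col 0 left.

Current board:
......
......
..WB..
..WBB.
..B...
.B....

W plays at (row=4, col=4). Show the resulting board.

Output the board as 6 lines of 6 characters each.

Answer: ......
......
..WB..
..WWB.
..B.W.
.B....

Derivation:
Place W at (4,4); scan 8 dirs for brackets.
Dir NW: opp run (3,3) capped by W -> flip
Dir N: opp run (3,4), next='.' -> no flip
Dir NE: first cell '.' (not opp) -> no flip
Dir W: first cell '.' (not opp) -> no flip
Dir E: first cell '.' (not opp) -> no flip
Dir SW: first cell '.' (not opp) -> no flip
Dir S: first cell '.' (not opp) -> no flip
Dir SE: first cell '.' (not opp) -> no flip
All flips: (3,3)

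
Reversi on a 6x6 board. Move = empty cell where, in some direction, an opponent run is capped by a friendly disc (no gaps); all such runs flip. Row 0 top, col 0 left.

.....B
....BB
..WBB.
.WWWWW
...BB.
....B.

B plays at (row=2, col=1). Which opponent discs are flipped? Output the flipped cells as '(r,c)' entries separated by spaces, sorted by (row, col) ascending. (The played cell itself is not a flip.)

Answer: (2,2) (3,2)

Derivation:
Dir NW: first cell '.' (not opp) -> no flip
Dir N: first cell '.' (not opp) -> no flip
Dir NE: first cell '.' (not opp) -> no flip
Dir W: first cell '.' (not opp) -> no flip
Dir E: opp run (2,2) capped by B -> flip
Dir SW: first cell '.' (not opp) -> no flip
Dir S: opp run (3,1), next='.' -> no flip
Dir SE: opp run (3,2) capped by B -> flip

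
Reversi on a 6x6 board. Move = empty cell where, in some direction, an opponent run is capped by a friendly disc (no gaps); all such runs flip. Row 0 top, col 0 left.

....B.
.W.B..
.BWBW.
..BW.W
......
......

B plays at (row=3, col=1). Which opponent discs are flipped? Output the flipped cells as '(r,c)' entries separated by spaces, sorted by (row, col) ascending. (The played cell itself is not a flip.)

Answer: (2,2)

Derivation:
Dir NW: first cell '.' (not opp) -> no flip
Dir N: first cell 'B' (not opp) -> no flip
Dir NE: opp run (2,2) capped by B -> flip
Dir W: first cell '.' (not opp) -> no flip
Dir E: first cell 'B' (not opp) -> no flip
Dir SW: first cell '.' (not opp) -> no flip
Dir S: first cell '.' (not opp) -> no flip
Dir SE: first cell '.' (not opp) -> no flip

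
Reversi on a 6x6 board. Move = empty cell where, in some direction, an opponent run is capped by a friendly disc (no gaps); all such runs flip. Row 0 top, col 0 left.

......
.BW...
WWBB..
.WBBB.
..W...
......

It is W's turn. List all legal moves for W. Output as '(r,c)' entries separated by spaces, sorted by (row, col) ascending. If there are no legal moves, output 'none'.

(0,0): no bracket -> illegal
(0,1): flips 1 -> legal
(0,2): flips 1 -> legal
(1,0): flips 1 -> legal
(1,3): flips 1 -> legal
(1,4): no bracket -> illegal
(2,4): flips 3 -> legal
(2,5): no bracket -> illegal
(3,5): flips 3 -> legal
(4,1): no bracket -> illegal
(4,3): flips 1 -> legal
(4,4): no bracket -> illegal
(4,5): flips 2 -> legal

Answer: (0,1) (0,2) (1,0) (1,3) (2,4) (3,5) (4,3) (4,5)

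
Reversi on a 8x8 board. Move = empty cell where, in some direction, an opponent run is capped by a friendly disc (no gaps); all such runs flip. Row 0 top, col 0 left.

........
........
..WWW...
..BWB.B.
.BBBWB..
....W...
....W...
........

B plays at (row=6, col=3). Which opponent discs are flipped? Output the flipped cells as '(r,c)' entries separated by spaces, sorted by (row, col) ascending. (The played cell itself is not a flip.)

Dir NW: first cell '.' (not opp) -> no flip
Dir N: first cell '.' (not opp) -> no flip
Dir NE: opp run (5,4) capped by B -> flip
Dir W: first cell '.' (not opp) -> no flip
Dir E: opp run (6,4), next='.' -> no flip
Dir SW: first cell '.' (not opp) -> no flip
Dir S: first cell '.' (not opp) -> no flip
Dir SE: first cell '.' (not opp) -> no flip

Answer: (5,4)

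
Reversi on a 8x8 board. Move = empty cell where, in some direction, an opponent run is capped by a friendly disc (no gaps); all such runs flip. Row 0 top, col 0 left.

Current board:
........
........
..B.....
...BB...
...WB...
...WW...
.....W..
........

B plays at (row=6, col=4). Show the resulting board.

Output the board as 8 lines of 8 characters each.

Answer: ........
........
..B.....
...BB...
...WB...
...WB...
....BW..
........

Derivation:
Place B at (6,4); scan 8 dirs for brackets.
Dir NW: opp run (5,3), next='.' -> no flip
Dir N: opp run (5,4) capped by B -> flip
Dir NE: first cell '.' (not opp) -> no flip
Dir W: first cell '.' (not opp) -> no flip
Dir E: opp run (6,5), next='.' -> no flip
Dir SW: first cell '.' (not opp) -> no flip
Dir S: first cell '.' (not opp) -> no flip
Dir SE: first cell '.' (not opp) -> no flip
All flips: (5,4)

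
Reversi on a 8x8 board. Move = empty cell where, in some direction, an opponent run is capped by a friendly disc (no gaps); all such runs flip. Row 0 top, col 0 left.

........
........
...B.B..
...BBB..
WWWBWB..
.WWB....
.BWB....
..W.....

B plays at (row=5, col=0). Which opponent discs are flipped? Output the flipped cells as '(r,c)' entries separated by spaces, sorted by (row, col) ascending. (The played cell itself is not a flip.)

Dir NW: edge -> no flip
Dir N: opp run (4,0), next='.' -> no flip
Dir NE: opp run (4,1), next='.' -> no flip
Dir W: edge -> no flip
Dir E: opp run (5,1) (5,2) capped by B -> flip
Dir SW: edge -> no flip
Dir S: first cell '.' (not opp) -> no flip
Dir SE: first cell 'B' (not opp) -> no flip

Answer: (5,1) (5,2)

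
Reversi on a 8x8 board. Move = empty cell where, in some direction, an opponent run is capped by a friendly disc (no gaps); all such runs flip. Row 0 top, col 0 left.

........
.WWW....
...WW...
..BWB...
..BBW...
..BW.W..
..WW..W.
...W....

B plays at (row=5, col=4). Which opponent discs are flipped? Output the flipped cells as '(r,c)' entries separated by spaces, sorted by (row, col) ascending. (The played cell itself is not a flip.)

Answer: (4,4) (5,3)

Derivation:
Dir NW: first cell 'B' (not opp) -> no flip
Dir N: opp run (4,4) capped by B -> flip
Dir NE: first cell '.' (not opp) -> no flip
Dir W: opp run (5,3) capped by B -> flip
Dir E: opp run (5,5), next='.' -> no flip
Dir SW: opp run (6,3), next='.' -> no flip
Dir S: first cell '.' (not opp) -> no flip
Dir SE: first cell '.' (not opp) -> no flip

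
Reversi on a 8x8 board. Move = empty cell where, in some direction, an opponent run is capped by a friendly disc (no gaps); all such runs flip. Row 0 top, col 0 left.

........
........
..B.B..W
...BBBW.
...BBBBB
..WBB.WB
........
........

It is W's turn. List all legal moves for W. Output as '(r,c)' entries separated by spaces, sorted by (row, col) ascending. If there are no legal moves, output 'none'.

(1,1): no bracket -> illegal
(1,2): no bracket -> illegal
(1,3): no bracket -> illegal
(1,4): no bracket -> illegal
(1,5): no bracket -> illegal
(2,1): no bracket -> illegal
(2,3): flips 2 -> legal
(2,5): flips 2 -> legal
(2,6): no bracket -> illegal
(3,1): no bracket -> illegal
(3,2): flips 3 -> legal
(3,7): no bracket -> illegal
(4,2): no bracket -> illegal
(5,5): flips 2 -> legal
(6,2): no bracket -> illegal
(6,3): flips 2 -> legal
(6,4): no bracket -> illegal
(6,5): no bracket -> illegal
(6,6): no bracket -> illegal
(6,7): no bracket -> illegal

Answer: (2,3) (2,5) (3,2) (5,5) (6,3)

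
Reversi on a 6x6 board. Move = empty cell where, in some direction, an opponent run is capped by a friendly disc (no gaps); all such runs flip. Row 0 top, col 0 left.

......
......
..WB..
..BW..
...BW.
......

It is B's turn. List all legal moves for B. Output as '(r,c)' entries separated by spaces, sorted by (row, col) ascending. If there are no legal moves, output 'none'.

(1,1): no bracket -> illegal
(1,2): flips 1 -> legal
(1,3): no bracket -> illegal
(2,1): flips 1 -> legal
(2,4): no bracket -> illegal
(3,1): no bracket -> illegal
(3,4): flips 1 -> legal
(3,5): no bracket -> illegal
(4,2): no bracket -> illegal
(4,5): flips 1 -> legal
(5,3): no bracket -> illegal
(5,4): no bracket -> illegal
(5,5): no bracket -> illegal

Answer: (1,2) (2,1) (3,4) (4,5)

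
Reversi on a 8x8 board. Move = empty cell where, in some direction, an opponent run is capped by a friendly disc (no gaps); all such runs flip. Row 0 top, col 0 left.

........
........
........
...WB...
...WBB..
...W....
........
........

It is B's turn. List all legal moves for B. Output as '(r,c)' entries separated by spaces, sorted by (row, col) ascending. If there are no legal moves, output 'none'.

Answer: (2,2) (3,2) (4,2) (5,2) (6,2)

Derivation:
(2,2): flips 1 -> legal
(2,3): no bracket -> illegal
(2,4): no bracket -> illegal
(3,2): flips 1 -> legal
(4,2): flips 1 -> legal
(5,2): flips 1 -> legal
(5,4): no bracket -> illegal
(6,2): flips 1 -> legal
(6,3): no bracket -> illegal
(6,4): no bracket -> illegal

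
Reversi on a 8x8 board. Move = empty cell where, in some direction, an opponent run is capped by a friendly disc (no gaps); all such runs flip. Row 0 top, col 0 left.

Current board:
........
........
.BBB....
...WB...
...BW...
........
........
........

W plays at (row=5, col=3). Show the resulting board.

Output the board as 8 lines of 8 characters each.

Place W at (5,3); scan 8 dirs for brackets.
Dir NW: first cell '.' (not opp) -> no flip
Dir N: opp run (4,3) capped by W -> flip
Dir NE: first cell 'W' (not opp) -> no flip
Dir W: first cell '.' (not opp) -> no flip
Dir E: first cell '.' (not opp) -> no flip
Dir SW: first cell '.' (not opp) -> no flip
Dir S: first cell '.' (not opp) -> no flip
Dir SE: first cell '.' (not opp) -> no flip
All flips: (4,3)

Answer: ........
........
.BBB....
...WB...
...WW...
...W....
........
........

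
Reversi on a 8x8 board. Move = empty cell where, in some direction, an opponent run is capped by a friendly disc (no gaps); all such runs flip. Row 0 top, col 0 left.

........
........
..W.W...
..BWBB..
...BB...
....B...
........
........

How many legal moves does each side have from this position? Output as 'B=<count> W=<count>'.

Answer: B=5 W=7

Derivation:
-- B to move --
(1,1): flips 2 -> legal
(1,2): flips 1 -> legal
(1,3): flips 1 -> legal
(1,4): flips 1 -> legal
(1,5): no bracket -> illegal
(2,1): no bracket -> illegal
(2,3): flips 1 -> legal
(2,5): no bracket -> illegal
(3,1): no bracket -> illegal
(4,2): no bracket -> illegal
B mobility = 5
-- W to move --
(2,1): no bracket -> illegal
(2,3): no bracket -> illegal
(2,5): no bracket -> illegal
(2,6): no bracket -> illegal
(3,1): flips 1 -> legal
(3,6): flips 2 -> legal
(4,1): no bracket -> illegal
(4,2): flips 1 -> legal
(4,5): no bracket -> illegal
(4,6): flips 1 -> legal
(5,2): no bracket -> illegal
(5,3): flips 1 -> legal
(5,5): flips 1 -> legal
(6,3): no bracket -> illegal
(6,4): flips 3 -> legal
(6,5): no bracket -> illegal
W mobility = 7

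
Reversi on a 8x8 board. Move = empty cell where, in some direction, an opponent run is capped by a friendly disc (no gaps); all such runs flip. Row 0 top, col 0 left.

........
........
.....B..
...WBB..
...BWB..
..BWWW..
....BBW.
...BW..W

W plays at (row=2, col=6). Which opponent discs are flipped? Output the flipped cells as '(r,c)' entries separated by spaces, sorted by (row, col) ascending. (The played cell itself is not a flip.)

Answer: (3,5)

Derivation:
Dir NW: first cell '.' (not opp) -> no flip
Dir N: first cell '.' (not opp) -> no flip
Dir NE: first cell '.' (not opp) -> no flip
Dir W: opp run (2,5), next='.' -> no flip
Dir E: first cell '.' (not opp) -> no flip
Dir SW: opp run (3,5) capped by W -> flip
Dir S: first cell '.' (not opp) -> no flip
Dir SE: first cell '.' (not opp) -> no flip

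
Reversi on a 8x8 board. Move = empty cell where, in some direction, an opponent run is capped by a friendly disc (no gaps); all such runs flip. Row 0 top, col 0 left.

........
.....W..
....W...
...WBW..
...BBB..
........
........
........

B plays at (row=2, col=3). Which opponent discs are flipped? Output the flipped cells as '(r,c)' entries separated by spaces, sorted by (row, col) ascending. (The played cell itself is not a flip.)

Dir NW: first cell '.' (not opp) -> no flip
Dir N: first cell '.' (not opp) -> no flip
Dir NE: first cell '.' (not opp) -> no flip
Dir W: first cell '.' (not opp) -> no flip
Dir E: opp run (2,4), next='.' -> no flip
Dir SW: first cell '.' (not opp) -> no flip
Dir S: opp run (3,3) capped by B -> flip
Dir SE: first cell 'B' (not opp) -> no flip

Answer: (3,3)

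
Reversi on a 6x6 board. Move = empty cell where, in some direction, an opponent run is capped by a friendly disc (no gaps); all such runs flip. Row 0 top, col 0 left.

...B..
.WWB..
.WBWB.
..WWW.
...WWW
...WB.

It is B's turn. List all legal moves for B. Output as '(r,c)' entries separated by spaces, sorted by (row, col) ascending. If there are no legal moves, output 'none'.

Answer: (0,0) (0,2) (1,0) (2,0) (3,0) (4,2) (5,2) (5,5)

Derivation:
(0,0): flips 1 -> legal
(0,1): no bracket -> illegal
(0,2): flips 1 -> legal
(1,0): flips 5 -> legal
(1,4): no bracket -> illegal
(2,0): flips 1 -> legal
(2,5): no bracket -> illegal
(3,0): flips 2 -> legal
(3,1): no bracket -> illegal
(3,5): no bracket -> illegal
(4,1): no bracket -> illegal
(4,2): flips 2 -> legal
(5,2): flips 1 -> legal
(5,5): flips 2 -> legal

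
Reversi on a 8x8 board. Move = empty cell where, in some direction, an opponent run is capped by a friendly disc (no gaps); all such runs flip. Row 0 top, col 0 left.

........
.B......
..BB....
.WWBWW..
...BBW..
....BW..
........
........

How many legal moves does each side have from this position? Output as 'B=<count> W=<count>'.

-- B to move --
(2,0): no bracket -> illegal
(2,1): flips 1 -> legal
(2,4): flips 1 -> legal
(2,5): flips 1 -> legal
(2,6): flips 1 -> legal
(3,0): flips 2 -> legal
(3,6): flips 3 -> legal
(4,0): flips 1 -> legal
(4,1): flips 1 -> legal
(4,2): flips 1 -> legal
(4,6): flips 1 -> legal
(5,6): flips 3 -> legal
(6,4): no bracket -> illegal
(6,5): no bracket -> illegal
(6,6): flips 1 -> legal
B mobility = 12
-- W to move --
(0,0): flips 4 -> legal
(0,1): no bracket -> illegal
(0,2): no bracket -> illegal
(1,0): no bracket -> illegal
(1,2): flips 2 -> legal
(1,3): flips 1 -> legal
(1,4): flips 1 -> legal
(2,0): no bracket -> illegal
(2,1): no bracket -> illegal
(2,4): no bracket -> illegal
(4,2): flips 2 -> legal
(5,2): flips 1 -> legal
(5,3): flips 2 -> legal
(6,3): flips 1 -> legal
(6,4): flips 2 -> legal
(6,5): flips 2 -> legal
W mobility = 10

Answer: B=12 W=10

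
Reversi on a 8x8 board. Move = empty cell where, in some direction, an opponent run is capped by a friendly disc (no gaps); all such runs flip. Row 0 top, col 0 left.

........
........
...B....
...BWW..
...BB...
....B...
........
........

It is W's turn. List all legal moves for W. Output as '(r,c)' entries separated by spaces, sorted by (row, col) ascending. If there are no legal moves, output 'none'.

Answer: (1,2) (3,2) (5,2) (5,3) (6,4)

Derivation:
(1,2): flips 1 -> legal
(1,3): no bracket -> illegal
(1,4): no bracket -> illegal
(2,2): no bracket -> illegal
(2,4): no bracket -> illegal
(3,2): flips 1 -> legal
(4,2): no bracket -> illegal
(4,5): no bracket -> illegal
(5,2): flips 1 -> legal
(5,3): flips 1 -> legal
(5,5): no bracket -> illegal
(6,3): no bracket -> illegal
(6,4): flips 2 -> legal
(6,5): no bracket -> illegal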